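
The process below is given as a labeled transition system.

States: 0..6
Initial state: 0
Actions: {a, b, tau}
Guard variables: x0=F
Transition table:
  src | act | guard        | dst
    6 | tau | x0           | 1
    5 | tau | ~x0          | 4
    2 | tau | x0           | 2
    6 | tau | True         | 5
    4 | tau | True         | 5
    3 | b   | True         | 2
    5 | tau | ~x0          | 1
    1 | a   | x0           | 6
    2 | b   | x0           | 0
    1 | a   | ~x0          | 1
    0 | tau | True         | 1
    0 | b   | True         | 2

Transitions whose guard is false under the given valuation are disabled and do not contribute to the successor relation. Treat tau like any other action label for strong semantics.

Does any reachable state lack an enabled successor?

Reachable = {0,1,2}
  0: b→2  tau→1  [2 exit(s)]
  1: a→1  [1 exit(s)]
  2: ∅  [no exit]
trace reaching 2: b

Answer: DEADLOCK at state 2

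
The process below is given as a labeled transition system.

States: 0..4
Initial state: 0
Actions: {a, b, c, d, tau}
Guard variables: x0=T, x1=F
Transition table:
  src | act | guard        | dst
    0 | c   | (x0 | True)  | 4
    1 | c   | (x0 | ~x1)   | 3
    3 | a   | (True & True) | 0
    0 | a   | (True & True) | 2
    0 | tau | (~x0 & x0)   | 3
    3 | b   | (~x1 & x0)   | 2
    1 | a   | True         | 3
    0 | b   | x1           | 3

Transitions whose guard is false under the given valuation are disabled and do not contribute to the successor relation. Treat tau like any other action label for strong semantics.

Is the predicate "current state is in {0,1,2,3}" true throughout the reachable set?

Answer: INVARIANT VIOLATED at state 4

Analysis:
Inv-set: {0,1,2,3}
R = {0,2,4}
  0: safe
  2: safe
  4: VIOLATES
counterexample path to 4: c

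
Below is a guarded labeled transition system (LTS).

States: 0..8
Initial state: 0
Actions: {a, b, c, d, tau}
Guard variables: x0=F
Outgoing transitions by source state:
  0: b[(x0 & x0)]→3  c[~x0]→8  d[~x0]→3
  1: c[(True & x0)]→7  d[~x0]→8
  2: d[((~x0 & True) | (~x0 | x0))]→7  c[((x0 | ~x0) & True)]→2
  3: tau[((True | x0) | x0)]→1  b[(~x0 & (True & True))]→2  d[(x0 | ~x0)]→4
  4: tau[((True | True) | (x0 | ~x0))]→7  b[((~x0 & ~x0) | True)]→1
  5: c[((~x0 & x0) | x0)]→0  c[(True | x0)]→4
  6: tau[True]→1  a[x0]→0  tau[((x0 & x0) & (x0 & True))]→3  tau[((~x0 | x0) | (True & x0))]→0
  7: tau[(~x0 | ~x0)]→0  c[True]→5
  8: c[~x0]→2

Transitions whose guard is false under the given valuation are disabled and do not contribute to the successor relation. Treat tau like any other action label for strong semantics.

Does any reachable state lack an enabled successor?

R = {0,1,2,3,4,5,7,8}
  0: c→8  d→3  [2 out]
  1: d→8  [1 out]
  2: c→2  d→7  [2 out]
  3: b→2  d→4  tau→1  [3 out]
  4: b→1  tau→7  [2 out]
  5: c→4  [1 out]
  7: c→5  tau→0  [2 out]
  8: c→2  [1 out]

Answer: DEADLOCK-FREE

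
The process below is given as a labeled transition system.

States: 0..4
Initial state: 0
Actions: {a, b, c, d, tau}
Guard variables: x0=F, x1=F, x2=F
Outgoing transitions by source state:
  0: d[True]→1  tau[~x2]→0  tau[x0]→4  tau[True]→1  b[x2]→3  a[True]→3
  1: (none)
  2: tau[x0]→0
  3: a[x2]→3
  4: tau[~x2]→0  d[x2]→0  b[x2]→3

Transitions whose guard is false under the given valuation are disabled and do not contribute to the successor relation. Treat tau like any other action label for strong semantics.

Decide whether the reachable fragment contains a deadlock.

R = {0,1,3}
  0: a→3  d→1  tau→0  tau→1  [4 out]
  1: ∅  [STUCK]
  3: ∅  [STUCK]
witness 1: d

Answer: DEADLOCK at state 1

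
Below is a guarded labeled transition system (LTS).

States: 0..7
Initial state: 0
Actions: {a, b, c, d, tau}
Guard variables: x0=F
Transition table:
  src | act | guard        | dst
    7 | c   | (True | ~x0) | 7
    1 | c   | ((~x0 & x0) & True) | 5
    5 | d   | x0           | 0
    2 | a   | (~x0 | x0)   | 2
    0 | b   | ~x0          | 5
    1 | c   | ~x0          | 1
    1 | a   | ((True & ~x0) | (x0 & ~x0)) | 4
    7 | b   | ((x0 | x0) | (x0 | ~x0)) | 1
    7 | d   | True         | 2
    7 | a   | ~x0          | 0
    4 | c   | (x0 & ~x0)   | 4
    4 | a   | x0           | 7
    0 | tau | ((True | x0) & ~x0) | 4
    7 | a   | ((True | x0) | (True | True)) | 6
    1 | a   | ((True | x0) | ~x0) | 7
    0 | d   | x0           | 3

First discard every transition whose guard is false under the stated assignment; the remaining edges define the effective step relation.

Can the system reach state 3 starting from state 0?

Answer: UNREACHABLE

Working:
Guard filter leaves 11 enabled edge(s).
Layer 0: {0}
Layer 1: {4,5}  total {0,4,5}
R = {0,4,5}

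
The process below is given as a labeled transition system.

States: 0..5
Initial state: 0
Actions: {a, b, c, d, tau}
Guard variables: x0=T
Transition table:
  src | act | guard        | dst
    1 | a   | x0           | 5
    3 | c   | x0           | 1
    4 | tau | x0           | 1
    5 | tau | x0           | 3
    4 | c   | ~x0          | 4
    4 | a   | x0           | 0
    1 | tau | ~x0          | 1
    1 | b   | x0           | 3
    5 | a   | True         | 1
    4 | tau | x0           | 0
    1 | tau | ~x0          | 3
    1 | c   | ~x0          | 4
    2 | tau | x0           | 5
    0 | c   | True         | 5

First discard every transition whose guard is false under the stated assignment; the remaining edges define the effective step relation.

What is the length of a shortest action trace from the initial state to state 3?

BFS to 3:
  Layer 0: {0}
  Layer 1: {5}
  Layer 2: {1,3}
first hit 3 at d=2 via c·tau

Answer: 2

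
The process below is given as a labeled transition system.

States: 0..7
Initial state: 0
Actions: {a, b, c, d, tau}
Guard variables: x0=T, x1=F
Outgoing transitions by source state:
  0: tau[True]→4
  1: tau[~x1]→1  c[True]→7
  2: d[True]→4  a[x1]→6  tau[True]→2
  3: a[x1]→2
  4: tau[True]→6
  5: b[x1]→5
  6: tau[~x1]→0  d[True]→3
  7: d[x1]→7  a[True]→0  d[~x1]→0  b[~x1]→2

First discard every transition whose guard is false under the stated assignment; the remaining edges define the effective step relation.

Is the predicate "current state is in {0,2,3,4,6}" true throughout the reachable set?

Inv-set: {0,2,3,4,6}
Reach set: {0,3,4,6}
  0: safe
  3: safe
  4: safe
  6: safe

Answer: INVARIANT HOLDS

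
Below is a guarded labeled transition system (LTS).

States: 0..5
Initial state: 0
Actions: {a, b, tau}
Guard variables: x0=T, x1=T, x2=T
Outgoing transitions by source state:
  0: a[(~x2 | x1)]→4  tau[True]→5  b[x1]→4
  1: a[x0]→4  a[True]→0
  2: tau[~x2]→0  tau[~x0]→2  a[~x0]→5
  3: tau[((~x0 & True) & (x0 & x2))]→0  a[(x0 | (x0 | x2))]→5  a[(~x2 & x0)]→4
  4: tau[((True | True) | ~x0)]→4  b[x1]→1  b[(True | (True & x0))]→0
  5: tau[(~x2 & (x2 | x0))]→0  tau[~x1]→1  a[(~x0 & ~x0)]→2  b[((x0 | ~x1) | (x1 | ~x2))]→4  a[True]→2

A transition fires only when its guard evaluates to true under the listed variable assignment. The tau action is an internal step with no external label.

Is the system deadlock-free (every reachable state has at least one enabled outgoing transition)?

Reachable = {0,1,2,4,5}
  0: a→4  b→4  tau→5  [deg 3]
  1: a→0  a→4  [deg 2]
  2: ∅  [no exit]
  4: b→0  b→1  tau→4  [deg 3]
  5: a→2  b→4  [deg 2]
witness 2: tau·a

Answer: DEADLOCK at state 2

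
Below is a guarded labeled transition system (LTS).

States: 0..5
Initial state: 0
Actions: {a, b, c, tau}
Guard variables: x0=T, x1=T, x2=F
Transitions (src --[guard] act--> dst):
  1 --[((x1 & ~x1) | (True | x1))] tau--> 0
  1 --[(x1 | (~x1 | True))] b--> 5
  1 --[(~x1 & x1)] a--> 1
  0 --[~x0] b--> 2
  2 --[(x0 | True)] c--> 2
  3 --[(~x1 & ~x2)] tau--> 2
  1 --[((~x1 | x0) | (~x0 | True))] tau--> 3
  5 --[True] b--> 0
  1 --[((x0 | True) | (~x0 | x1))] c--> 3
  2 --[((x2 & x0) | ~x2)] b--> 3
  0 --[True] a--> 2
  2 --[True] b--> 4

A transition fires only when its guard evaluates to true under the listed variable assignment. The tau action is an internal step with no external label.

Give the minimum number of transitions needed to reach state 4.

Breadth-first toward 4:
  Layer 0: {0}
  Layer 1: {2}
  Layer 2: {3,4}
4 enters at depth 2; path a·b

Answer: 2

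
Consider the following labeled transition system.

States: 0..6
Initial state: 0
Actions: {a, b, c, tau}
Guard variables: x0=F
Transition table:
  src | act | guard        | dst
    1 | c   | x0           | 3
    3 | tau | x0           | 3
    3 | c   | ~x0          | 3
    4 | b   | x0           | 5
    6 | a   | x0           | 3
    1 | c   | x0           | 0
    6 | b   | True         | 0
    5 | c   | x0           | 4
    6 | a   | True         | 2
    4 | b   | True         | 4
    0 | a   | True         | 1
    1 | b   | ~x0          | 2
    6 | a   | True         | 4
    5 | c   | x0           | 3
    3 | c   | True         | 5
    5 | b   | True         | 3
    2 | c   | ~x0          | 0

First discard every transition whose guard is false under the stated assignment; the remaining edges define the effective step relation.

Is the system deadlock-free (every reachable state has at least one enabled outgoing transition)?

Answer: DEADLOCK-FREE

Analysis:
Reachable = {0,1,2}
  0: a→1  [1 out]
  1: b→2  [1 out]
  2: c→0  [1 out]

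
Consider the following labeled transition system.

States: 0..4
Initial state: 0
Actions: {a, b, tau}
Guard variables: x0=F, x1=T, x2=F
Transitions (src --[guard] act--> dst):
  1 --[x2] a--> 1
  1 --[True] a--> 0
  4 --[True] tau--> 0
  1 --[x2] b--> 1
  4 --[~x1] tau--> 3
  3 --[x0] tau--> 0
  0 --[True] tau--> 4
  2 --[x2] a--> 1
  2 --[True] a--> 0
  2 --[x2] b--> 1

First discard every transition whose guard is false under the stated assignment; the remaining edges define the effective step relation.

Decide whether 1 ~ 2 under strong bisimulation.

Answer: BISIMILAR

Analysis:
Bisimulation quotient by refinement:
  round 0: {{0,1,2,3,4}}
  round 1: {{0,4},{1,2},{3}}
Fixed point at round 2; 3 class(es).
[1]={1,2}  [2]={1,2}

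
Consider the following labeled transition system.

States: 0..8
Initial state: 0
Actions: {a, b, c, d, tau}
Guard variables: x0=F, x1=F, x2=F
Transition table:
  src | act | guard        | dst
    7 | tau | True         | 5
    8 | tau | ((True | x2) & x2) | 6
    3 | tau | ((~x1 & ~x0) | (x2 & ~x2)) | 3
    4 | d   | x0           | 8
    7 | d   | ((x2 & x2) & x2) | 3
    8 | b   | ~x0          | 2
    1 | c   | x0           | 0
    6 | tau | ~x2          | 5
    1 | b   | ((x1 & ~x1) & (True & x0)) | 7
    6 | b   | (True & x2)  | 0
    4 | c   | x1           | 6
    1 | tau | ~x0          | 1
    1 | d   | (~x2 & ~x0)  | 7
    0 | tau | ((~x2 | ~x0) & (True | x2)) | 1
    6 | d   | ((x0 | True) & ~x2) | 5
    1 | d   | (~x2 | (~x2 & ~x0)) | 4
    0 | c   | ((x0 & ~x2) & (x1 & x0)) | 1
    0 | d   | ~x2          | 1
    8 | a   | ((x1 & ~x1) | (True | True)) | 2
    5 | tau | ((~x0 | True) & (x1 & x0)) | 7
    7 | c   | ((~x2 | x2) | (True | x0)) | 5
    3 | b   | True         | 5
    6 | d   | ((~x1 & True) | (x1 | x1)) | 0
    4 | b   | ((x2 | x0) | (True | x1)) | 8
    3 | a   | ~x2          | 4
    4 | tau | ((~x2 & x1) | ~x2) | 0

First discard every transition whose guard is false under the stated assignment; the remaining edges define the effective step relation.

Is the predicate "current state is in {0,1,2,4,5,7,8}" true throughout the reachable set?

Inv-set: {0,1,2,4,5,7,8}
Reach set: {0,1,2,4,5,7,8}
  0: safe
  1: safe
  2: safe
  4: safe
  5: safe
  7: safe
  8: safe

Answer: INVARIANT HOLDS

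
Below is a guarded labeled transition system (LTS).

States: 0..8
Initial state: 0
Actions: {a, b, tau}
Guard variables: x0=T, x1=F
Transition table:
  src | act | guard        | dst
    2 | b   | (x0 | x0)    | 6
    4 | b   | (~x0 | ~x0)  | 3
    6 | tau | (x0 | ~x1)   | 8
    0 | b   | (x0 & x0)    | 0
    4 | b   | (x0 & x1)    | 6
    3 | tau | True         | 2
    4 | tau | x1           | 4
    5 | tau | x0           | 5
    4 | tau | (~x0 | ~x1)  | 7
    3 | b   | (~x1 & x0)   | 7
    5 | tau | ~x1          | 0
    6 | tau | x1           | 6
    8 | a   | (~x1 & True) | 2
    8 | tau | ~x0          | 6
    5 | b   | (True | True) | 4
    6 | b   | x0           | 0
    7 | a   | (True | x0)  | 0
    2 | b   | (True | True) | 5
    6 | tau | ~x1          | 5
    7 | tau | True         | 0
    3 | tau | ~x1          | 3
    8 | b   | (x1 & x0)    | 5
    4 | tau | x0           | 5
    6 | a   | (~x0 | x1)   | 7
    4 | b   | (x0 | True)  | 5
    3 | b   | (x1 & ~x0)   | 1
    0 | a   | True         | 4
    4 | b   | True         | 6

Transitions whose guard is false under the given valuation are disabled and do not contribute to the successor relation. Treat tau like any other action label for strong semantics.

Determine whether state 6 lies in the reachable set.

Answer: REACHABLE

Analysis:
20 transition(s) survive guard evaluation.
depth 0: {0}
depth 1: {4}  now seen {0,4}
depth 2: {5,6,7}  now seen {0,4,5,6,7}
depth 3: {8}  now seen {0,4,5,6,7,8}
depth 4: {2}  now seen {0,2,4,5,6,7,8}
Reachable = {0,2,4,5,6,7,8}
Path to 6: a·b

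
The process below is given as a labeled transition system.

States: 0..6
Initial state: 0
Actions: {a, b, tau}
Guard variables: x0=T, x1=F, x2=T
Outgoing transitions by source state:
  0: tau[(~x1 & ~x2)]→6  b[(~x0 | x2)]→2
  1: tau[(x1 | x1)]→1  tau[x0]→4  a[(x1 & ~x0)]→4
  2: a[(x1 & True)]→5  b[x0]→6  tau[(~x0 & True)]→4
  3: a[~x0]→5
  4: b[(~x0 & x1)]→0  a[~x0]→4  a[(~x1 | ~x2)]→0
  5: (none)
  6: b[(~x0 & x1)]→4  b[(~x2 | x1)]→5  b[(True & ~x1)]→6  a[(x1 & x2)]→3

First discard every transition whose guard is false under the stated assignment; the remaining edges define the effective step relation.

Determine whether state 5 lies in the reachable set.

5 transition(s) survive guard evaluation.
depth 0: {0}
depth 1: {2}  now seen {0,2}
depth 2: {6}  now seen {0,2,6}
R = {0,2,6}

Answer: UNREACHABLE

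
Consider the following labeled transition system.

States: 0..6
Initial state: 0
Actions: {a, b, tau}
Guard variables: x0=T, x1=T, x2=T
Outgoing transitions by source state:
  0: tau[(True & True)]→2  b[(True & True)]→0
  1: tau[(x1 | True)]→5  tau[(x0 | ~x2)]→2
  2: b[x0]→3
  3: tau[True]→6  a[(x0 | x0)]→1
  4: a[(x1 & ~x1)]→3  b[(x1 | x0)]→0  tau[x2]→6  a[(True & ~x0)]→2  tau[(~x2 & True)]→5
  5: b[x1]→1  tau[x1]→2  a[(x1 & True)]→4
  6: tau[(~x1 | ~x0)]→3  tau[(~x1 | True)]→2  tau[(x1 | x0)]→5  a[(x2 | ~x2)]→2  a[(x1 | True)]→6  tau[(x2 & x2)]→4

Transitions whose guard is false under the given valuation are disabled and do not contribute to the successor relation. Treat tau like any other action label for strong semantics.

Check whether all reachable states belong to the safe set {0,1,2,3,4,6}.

Allowed set {0,1,2,3,4,6}
R = {0,1,2,3,4,5,6}
  0: safe
  1: safe
  2: safe
  3: safe
  4: safe
  5: outside
  6: safe
reach 5 via tau·b·tau·tau — violates

Answer: INVARIANT VIOLATED at state 5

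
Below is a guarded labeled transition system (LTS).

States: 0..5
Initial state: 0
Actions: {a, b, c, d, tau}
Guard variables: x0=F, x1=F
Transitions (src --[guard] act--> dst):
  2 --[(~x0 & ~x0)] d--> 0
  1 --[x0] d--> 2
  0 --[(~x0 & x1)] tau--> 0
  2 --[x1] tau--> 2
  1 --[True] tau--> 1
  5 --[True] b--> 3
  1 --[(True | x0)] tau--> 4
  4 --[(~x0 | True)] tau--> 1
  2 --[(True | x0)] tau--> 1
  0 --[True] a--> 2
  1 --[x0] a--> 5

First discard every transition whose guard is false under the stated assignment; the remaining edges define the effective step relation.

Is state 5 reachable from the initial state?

After dropping false guards: 7 live edges.
Layer 0: {0}
Layer 1: {2}  total {0,2}
Layer 2: {1}  total {0,1,2}
Layer 3: {4}  total {0,1,2,4}
Reach set: {0,1,2,4}

Answer: UNREACHABLE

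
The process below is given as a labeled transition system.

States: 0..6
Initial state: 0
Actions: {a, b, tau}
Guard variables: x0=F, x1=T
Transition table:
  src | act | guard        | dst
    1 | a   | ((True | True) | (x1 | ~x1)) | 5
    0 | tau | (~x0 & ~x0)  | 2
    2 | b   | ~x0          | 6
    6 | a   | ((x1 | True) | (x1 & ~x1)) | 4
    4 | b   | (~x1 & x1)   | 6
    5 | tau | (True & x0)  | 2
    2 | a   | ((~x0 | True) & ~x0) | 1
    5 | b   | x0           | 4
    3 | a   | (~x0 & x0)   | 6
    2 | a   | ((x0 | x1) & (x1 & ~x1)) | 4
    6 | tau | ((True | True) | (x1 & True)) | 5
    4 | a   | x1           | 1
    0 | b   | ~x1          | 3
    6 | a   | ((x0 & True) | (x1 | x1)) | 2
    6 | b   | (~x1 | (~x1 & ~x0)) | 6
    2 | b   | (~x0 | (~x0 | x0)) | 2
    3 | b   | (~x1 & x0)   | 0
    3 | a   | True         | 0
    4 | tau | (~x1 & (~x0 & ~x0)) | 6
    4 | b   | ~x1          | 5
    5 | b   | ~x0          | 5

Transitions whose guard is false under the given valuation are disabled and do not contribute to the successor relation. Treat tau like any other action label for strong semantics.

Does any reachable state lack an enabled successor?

R = {0,1,2,4,5,6}
  0: tau→2  [1 out]
  1: a→5  [1 out]
  2: a→1  b→2  b→6  [3 out]
  4: a→1  [1 out]
  5: b→5  [1 out]
  6: a→2  a→4  tau→5  [3 out]

Answer: DEADLOCK-FREE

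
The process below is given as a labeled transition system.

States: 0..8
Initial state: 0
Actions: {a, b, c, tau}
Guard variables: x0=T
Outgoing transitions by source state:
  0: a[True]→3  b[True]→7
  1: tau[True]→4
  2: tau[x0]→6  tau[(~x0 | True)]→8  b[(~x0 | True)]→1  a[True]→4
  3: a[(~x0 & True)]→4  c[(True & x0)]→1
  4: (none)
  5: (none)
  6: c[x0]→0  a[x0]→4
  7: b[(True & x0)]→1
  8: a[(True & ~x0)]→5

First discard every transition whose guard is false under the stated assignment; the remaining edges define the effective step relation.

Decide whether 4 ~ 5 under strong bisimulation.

Refine partition for ~:
  P[0] = {{0,1,2,3,4,5,6,7,8}}
  P[1] = {{0},{1},{2},{3},{4,5,8},{6},{7}}
stable after 2 split(s): 7 block(s)
[4]={4,5,8}  [5]={4,5,8}

Answer: BISIMILAR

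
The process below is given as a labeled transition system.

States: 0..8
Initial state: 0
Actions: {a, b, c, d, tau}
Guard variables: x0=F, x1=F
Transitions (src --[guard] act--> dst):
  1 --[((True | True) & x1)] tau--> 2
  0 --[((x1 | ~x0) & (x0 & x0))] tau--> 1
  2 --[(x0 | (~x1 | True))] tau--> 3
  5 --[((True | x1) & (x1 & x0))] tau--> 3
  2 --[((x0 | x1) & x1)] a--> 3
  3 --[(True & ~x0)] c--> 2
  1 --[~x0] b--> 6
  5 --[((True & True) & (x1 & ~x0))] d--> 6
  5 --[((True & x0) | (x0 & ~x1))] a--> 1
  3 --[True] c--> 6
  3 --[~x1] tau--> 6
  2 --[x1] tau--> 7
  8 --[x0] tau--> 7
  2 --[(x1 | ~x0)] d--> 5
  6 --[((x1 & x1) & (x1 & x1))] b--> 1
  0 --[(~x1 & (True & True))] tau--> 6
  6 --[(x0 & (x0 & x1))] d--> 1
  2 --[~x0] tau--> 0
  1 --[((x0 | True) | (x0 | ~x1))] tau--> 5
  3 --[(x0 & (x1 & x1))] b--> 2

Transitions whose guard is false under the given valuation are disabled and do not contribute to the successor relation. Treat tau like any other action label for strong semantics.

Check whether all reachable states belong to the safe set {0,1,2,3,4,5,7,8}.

Inv-set: {0,1,2,3,4,5,7,8}
R = {0,6}
  0: ok
  6: ✗ unsafe
reach 6 via tau — violates

Answer: INVARIANT VIOLATED at state 6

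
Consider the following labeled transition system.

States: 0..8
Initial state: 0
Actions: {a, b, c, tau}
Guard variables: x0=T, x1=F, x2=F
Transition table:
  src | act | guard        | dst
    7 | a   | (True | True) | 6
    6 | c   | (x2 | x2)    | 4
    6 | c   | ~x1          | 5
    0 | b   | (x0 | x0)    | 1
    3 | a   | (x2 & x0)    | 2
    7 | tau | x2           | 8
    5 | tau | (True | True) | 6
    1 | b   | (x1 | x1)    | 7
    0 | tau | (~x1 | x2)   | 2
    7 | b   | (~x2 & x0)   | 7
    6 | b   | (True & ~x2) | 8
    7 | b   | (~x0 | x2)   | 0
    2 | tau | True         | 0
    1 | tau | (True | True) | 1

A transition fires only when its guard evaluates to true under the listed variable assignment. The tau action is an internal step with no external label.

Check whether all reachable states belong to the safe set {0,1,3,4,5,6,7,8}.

Answer: INVARIANT VIOLATED at state 2

Analysis:
Inv-set: {0,1,3,4,5,6,7,8}
Reachable = {0,1,2}
  0: ✓
  1: ✓
  2: outside
reach 2 via tau — violates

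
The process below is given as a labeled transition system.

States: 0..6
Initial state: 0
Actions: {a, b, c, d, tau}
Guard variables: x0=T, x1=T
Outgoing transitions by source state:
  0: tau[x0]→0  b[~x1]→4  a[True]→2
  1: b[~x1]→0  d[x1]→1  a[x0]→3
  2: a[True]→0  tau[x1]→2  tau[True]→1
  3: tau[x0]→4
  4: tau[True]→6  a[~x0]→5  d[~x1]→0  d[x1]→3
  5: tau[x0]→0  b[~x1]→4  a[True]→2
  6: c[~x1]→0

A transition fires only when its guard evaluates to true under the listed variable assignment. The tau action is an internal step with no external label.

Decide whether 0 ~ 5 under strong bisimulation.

Answer: BISIMILAR

Analysis:
Compute ~ classes (split until stable):
  π0 = {{0,1,2,3,4,5,6}}
  π1 = {{0,2,5},{1},{3},{4},{6}}
  π2 = {{0,5},{1},{2},{3},{4},{6}}
Fixed point at round 3; 6 class(es).
[0]={0,5}  [5]={0,5}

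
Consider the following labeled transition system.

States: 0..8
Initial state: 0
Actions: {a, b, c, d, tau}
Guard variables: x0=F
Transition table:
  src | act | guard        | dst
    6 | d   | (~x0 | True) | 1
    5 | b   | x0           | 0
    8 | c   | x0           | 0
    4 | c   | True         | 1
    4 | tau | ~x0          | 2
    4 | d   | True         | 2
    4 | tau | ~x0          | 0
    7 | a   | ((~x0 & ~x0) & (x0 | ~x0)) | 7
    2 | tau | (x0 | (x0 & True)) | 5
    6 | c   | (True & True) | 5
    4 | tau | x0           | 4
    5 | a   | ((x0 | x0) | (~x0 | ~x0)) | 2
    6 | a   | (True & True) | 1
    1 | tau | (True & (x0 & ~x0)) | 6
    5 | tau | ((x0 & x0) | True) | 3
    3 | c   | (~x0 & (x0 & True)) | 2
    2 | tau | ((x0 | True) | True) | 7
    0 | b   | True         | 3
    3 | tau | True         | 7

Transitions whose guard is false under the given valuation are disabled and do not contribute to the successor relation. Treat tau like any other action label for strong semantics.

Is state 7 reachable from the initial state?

Answer: REACHABLE

Analysis:
Guard filter leaves 13 enabled edge(s).
depth 0: {0}
depth 1: {3}  total {0,3}
depth 2: {7}  total {0,3,7}
Reach set: {0,3,7}
trace reaching 7: b·tau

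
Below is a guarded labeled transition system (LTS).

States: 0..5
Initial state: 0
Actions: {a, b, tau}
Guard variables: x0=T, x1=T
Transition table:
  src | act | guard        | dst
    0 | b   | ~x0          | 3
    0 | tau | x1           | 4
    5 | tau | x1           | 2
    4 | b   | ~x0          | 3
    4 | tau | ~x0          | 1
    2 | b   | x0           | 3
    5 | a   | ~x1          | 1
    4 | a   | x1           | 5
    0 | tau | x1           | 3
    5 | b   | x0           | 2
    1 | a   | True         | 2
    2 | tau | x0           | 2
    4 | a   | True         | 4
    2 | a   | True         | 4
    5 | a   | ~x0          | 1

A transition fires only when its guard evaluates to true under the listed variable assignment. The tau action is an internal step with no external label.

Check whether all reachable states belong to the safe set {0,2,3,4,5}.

Answer: INVARIANT HOLDS

Analysis:
Inv-set: {0,2,3,4,5}
Reach set: {0,2,3,4,5}
  0: ✓
  2: ✓
  3: ✓
  4: ✓
  5: ✓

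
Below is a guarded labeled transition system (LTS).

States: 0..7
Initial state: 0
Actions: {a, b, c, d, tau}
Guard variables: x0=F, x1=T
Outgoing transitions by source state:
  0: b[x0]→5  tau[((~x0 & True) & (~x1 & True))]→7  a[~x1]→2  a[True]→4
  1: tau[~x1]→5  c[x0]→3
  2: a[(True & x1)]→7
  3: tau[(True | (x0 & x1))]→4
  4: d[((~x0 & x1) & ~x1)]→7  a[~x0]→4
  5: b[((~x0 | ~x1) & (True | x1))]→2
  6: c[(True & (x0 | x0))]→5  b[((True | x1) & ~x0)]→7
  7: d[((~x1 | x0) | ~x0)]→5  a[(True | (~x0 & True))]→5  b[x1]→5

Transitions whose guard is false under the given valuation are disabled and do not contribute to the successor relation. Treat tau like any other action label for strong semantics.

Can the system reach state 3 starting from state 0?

Answer: UNREACHABLE

Working:
9 transition(s) survive guard evaluation.
depth 0: {0}
depth 1: {4}  cumulative {0,4}
Reach set: {0,4}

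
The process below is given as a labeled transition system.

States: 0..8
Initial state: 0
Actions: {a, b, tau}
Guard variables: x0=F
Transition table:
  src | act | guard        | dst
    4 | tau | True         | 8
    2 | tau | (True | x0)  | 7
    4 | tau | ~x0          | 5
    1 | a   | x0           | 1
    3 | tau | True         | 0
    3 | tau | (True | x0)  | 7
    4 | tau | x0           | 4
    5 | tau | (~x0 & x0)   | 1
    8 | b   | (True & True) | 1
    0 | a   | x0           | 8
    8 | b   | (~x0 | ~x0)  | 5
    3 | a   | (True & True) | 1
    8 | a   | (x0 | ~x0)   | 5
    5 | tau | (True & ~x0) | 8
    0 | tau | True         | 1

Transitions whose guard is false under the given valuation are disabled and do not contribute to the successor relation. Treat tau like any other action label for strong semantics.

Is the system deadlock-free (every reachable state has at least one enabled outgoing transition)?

Answer: DEADLOCK at state 1

Analysis:
R = {0,1}
  0: tau→1  [1 out]
  1: ∅  [deadlock]
witness 1: tau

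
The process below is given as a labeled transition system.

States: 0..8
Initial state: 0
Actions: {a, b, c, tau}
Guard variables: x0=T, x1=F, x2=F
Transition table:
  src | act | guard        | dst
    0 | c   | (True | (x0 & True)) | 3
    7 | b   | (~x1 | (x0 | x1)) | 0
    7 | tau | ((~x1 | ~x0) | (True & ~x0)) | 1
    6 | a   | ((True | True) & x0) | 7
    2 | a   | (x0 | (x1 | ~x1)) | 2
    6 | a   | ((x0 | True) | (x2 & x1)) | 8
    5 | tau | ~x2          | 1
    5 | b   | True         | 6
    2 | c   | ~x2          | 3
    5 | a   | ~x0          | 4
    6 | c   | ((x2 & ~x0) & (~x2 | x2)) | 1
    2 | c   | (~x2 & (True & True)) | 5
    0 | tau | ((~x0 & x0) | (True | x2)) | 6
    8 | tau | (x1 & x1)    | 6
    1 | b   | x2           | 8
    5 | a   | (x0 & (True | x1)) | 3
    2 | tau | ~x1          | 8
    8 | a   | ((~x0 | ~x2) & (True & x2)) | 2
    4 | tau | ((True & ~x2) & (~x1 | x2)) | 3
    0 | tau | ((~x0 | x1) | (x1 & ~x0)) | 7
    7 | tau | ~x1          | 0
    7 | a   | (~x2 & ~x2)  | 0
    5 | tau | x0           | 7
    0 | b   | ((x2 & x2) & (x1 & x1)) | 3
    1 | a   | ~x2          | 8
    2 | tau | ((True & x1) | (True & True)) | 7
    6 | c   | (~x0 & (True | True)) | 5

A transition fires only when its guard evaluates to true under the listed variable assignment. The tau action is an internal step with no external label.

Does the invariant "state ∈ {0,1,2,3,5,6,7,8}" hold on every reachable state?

Answer: INVARIANT HOLDS

Working:
Safe = {0,1,2,3,5,6,7,8}
R = {0,1,3,6,7,8}
  0: ✓
  1: ✓
  3: ✓
  6: ✓
  7: ✓
  8: ✓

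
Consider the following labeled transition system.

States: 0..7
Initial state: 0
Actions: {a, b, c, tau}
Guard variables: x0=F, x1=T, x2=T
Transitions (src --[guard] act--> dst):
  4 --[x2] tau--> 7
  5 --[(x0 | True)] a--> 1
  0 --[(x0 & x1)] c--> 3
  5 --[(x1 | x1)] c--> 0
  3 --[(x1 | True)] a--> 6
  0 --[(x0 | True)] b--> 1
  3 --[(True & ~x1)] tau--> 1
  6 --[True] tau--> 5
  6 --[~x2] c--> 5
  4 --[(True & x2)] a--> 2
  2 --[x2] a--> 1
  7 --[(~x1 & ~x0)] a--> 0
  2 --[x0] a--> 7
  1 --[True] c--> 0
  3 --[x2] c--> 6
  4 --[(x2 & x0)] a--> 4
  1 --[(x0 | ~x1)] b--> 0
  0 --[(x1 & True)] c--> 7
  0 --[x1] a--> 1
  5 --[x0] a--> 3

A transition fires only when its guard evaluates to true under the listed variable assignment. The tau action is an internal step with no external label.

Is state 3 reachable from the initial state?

Answer: UNREACHABLE

Trace:
12 transition(s) survive guard evaluation.
Layer 0: {0}
Layer 1: {1,7}  total {0,1,7}
R = {0,1,7}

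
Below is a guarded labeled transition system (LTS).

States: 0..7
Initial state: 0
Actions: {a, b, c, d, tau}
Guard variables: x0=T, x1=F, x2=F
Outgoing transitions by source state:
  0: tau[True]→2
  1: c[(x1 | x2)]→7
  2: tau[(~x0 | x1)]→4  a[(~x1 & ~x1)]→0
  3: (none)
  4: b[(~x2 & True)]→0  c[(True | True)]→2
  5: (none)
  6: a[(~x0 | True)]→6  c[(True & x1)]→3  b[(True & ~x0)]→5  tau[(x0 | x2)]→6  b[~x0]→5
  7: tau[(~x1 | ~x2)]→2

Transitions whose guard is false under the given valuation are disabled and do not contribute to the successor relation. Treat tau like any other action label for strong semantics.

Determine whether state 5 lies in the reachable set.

Guard filter leaves 7 enabled edge(s).
depth 0: {0}
depth 1: {2}  now seen {0,2}
Reach set: {0,2}

Answer: UNREACHABLE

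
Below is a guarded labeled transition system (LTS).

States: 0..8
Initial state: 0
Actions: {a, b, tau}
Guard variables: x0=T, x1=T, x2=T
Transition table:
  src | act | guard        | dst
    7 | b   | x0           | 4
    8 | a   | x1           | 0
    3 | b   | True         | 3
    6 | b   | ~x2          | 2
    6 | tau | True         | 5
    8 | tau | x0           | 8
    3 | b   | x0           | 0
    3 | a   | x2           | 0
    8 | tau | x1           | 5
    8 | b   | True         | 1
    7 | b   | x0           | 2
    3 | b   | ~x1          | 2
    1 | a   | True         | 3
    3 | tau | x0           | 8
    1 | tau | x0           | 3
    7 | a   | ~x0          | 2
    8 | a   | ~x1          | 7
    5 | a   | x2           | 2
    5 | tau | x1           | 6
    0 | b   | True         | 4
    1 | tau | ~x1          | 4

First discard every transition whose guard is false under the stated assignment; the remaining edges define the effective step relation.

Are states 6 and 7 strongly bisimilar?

Refine partition for ~:
  P[0] = {{0,1,2,3,4,5,6,7,8}}
  P[1] = {{0,7},{1,5},{2,4},{3,8},{6}}
  P[2] = {{0,7},{1},{2,4},{3},{5},{6},{8}}
stable after 3 split(s): 7 block(s)
[6]={6}  [7]={0,7}

Answer: NOT BISIMILAR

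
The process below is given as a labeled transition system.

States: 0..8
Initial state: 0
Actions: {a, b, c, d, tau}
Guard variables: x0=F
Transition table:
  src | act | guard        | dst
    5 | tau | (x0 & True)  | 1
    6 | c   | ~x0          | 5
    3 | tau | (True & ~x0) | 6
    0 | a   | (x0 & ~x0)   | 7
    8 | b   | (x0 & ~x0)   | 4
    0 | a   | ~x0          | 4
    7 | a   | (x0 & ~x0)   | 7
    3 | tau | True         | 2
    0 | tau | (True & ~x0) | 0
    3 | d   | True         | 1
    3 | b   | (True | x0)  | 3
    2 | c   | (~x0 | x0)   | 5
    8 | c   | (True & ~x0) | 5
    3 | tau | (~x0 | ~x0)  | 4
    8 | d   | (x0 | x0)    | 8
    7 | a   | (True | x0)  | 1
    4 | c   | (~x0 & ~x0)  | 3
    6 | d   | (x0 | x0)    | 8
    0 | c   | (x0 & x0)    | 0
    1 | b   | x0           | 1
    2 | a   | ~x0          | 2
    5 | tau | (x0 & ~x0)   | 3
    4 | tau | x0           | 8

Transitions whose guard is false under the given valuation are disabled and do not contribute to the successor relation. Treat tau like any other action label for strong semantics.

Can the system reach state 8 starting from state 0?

Answer: UNREACHABLE

Analysis:
13 transition(s) survive guard evaluation.
L0 = {0}
L1 = {4}  now seen {0,4}
L2 = {3}  now seen {0,3,4}
L3 = {1,2,6}  now seen {0,1,2,3,4,6}
L4 = {5}  now seen {0,1,2,3,4,5,6}
R = {0,1,2,3,4,5,6}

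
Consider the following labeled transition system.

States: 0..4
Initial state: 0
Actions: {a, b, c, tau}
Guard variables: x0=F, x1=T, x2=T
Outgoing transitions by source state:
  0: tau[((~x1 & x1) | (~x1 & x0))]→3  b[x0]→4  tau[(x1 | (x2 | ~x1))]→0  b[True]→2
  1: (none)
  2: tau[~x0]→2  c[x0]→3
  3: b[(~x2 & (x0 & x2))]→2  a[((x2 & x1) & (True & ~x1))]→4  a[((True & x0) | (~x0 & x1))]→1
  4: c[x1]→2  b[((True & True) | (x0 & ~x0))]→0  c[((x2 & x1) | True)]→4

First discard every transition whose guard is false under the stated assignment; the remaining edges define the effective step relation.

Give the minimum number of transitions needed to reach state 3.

Answer: UNREACHABLE

Analysis:
Layered search for 3:
  depth 0: {0}
  depth 1: {2}
3 never appears.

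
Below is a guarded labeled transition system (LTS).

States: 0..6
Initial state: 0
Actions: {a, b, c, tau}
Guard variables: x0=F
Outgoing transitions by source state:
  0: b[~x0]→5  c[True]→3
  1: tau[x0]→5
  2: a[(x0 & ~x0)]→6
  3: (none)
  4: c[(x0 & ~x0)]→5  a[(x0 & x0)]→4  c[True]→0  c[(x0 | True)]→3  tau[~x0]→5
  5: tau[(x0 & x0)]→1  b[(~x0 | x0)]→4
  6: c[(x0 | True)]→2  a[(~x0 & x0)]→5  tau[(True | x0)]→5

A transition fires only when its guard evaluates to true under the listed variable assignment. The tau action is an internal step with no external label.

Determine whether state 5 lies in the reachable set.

Guard filter leaves 8 enabled edge(s).
L0 = {0}
L1 = {3,5}  cumulative {0,3,5}
L2 = {4}  cumulative {0,3,4,5}
Reach set: {0,3,4,5}
Path to 5: b

Answer: REACHABLE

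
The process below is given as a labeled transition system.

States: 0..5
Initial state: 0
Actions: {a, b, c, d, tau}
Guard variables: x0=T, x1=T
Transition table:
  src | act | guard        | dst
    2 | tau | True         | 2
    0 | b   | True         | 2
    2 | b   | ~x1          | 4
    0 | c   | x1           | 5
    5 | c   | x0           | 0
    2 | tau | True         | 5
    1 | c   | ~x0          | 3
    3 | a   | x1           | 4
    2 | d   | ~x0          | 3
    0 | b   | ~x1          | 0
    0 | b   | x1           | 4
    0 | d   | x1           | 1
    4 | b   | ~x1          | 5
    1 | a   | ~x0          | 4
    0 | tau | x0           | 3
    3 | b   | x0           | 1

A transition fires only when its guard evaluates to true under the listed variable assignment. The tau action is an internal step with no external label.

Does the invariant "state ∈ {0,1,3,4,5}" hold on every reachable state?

Answer: INVARIANT VIOLATED at state 2

Analysis:
Inv-set: {0,1,3,4,5}
Reach set: {0,1,2,3,4,5}
  0: safe
  1: safe
  2: outside
  3: safe
  4: safe
  5: safe
witness against invariant: b → 2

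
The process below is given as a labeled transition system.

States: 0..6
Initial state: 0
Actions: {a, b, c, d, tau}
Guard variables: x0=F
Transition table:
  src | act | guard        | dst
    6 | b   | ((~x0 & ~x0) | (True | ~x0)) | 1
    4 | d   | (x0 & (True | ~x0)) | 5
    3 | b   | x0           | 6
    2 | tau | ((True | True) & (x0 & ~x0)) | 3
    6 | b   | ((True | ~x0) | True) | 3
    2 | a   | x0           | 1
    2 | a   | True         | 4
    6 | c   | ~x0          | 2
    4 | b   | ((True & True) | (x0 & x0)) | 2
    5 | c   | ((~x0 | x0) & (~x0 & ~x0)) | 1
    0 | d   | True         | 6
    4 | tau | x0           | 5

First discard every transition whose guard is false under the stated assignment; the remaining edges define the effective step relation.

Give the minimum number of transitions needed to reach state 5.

Layered search for 5:
  depth 0: {0}
  depth 1: {6}
  depth 2: {1,2,3}
  depth 3: {4}
5 never appears.

Answer: UNREACHABLE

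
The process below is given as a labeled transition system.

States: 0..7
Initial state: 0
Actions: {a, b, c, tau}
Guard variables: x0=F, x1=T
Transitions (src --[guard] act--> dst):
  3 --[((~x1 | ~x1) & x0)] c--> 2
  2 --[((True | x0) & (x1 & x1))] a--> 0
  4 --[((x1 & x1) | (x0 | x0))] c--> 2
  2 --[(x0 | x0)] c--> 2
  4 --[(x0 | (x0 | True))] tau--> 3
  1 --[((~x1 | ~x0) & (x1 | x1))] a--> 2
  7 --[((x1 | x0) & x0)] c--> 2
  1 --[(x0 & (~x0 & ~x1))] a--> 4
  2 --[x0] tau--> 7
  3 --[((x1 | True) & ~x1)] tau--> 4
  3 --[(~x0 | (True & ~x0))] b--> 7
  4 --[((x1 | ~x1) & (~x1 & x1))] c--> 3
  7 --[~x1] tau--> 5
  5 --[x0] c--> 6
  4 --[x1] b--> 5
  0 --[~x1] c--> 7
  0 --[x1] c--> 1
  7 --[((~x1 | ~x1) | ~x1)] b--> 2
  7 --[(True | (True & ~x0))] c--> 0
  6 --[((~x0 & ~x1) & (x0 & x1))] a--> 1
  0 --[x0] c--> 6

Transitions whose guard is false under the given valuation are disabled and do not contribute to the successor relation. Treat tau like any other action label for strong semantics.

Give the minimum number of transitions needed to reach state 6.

Layered search for 6:
  depth 0: {0}
  depth 1: {1}
  depth 2: {2}
6 never appears.

Answer: UNREACHABLE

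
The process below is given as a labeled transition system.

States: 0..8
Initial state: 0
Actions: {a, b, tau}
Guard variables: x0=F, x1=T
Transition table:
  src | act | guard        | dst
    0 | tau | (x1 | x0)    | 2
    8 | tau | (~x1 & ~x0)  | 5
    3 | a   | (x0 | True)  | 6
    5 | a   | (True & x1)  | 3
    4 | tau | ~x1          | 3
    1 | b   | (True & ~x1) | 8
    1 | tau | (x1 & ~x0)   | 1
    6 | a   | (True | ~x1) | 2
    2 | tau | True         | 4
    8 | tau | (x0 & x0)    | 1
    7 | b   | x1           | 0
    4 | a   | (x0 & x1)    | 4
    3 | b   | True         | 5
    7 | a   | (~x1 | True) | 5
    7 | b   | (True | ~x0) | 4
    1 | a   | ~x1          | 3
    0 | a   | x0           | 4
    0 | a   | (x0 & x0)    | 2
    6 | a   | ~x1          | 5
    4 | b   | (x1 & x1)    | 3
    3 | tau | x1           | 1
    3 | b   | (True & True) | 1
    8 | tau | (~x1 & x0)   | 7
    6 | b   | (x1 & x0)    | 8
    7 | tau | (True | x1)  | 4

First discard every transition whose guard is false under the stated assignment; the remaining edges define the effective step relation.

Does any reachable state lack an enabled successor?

Answer: DEADLOCK-FREE

Analysis:
Reachable = {0,1,2,3,4,5,6}
  0: tau→2  [deg 1]
  1: tau→1  [deg 1]
  2: tau→4  [deg 1]
  3: a→6  b→1  b→5  tau→1  [deg 4]
  4: b→3  [deg 1]
  5: a→3  [deg 1]
  6: a→2  [deg 1]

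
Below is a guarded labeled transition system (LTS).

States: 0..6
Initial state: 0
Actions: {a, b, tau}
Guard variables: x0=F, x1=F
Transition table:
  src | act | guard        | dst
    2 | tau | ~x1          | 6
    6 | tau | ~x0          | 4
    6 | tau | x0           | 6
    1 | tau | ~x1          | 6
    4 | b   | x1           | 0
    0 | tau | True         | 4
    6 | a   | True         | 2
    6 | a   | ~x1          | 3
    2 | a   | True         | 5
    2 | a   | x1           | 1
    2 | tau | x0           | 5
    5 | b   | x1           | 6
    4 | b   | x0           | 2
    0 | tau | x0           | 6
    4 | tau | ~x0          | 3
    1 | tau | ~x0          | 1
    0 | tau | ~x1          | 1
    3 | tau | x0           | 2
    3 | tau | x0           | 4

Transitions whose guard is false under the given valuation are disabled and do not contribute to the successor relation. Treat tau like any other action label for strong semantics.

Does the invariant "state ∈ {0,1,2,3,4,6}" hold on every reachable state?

Allowed set {0,1,2,3,4,6}
Reachable = {0,1,2,3,4,5,6}
  0: safe
  1: safe
  2: safe
  3: safe
  4: safe
  5: ✗ unsafe
  6: safe
witness against invariant: tau·tau·a·a → 5

Answer: INVARIANT VIOLATED at state 5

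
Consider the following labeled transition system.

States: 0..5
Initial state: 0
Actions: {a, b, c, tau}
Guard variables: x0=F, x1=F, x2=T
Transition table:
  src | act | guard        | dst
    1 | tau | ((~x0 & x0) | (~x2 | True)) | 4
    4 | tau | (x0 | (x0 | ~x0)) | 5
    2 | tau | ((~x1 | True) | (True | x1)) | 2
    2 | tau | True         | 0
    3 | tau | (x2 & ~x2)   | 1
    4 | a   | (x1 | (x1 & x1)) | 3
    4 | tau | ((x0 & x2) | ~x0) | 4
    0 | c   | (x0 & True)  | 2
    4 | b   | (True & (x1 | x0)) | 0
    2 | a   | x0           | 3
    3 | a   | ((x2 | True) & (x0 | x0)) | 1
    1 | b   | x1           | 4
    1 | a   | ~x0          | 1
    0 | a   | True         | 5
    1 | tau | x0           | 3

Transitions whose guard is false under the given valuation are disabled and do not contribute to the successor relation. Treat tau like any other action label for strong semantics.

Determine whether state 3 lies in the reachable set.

Answer: UNREACHABLE

Analysis:
After dropping false guards: 7 live edges.
Layer 0: {0}
Layer 1: {5}  cumulative {0,5}
Reachable = {0,5}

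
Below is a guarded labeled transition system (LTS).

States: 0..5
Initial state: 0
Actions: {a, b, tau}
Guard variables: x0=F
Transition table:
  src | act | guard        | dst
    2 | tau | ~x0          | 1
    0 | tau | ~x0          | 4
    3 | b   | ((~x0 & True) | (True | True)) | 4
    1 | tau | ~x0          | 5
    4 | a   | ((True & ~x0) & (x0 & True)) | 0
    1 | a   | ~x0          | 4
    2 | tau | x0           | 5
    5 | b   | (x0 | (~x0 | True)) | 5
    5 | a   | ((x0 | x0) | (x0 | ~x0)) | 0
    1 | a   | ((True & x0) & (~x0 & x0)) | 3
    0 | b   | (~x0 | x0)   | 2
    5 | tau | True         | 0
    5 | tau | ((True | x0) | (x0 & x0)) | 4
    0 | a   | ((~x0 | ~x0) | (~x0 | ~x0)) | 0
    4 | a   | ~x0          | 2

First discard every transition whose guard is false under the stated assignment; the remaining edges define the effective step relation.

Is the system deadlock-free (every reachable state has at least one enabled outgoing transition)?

Answer: DEADLOCK-FREE

Working:
Reach set: {0,1,2,4,5}
  0: a→0  b→2  tau→4  [3 exit(s)]
  1: a→4  tau→5  [2 exit(s)]
  2: tau→1  [1 exit(s)]
  4: a→2  [1 exit(s)]
  5: a→0  b→5  tau→0  tau→4  [4 exit(s)]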